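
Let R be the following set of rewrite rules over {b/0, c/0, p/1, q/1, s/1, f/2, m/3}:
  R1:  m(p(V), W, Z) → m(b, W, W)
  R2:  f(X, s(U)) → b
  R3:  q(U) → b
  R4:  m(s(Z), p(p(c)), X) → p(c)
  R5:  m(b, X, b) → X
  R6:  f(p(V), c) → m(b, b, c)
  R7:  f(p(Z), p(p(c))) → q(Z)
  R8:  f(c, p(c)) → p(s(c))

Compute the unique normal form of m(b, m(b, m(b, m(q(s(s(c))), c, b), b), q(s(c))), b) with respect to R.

c

1. m(b, m(b, m(b, m(q(s(s(c))), c, b), b), q(s(c))), b)  →  m(b, m(b, m(q(s(s(c))), c, b), b), q(s(c)))   [R5 at ε]
2. m(b, m(b, m(q(s(s(c))), c, b), b), q(s(c)))  →  m(b, m(q(s(s(c))), c, b), q(s(c)))   [R5 at 2]
3. m(b, m(q(s(s(c))), c, b), q(s(c)))  →  m(b, m(b, c, b), q(s(c)))   [R3 at 2.1]
4. m(b, m(b, c, b), q(s(c)))  →  m(b, c, q(s(c)))   [R5 at 2]
5. m(b, c, q(s(c)))  →  m(b, c, b)   [R3 at 3]
6. m(b, c, b)  →  c   [R5 at ε]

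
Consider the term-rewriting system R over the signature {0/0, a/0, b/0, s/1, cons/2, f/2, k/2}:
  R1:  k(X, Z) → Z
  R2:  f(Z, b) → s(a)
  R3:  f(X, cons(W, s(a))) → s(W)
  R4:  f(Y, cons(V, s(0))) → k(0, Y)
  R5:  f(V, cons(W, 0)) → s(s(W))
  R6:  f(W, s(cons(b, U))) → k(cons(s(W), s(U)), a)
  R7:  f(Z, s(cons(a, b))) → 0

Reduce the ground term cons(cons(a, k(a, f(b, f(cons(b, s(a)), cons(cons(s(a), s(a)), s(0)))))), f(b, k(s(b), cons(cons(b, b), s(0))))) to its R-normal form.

cons(cons(a, s(b)), b)

1. cons(cons(a, k(a, f(b, f(cons(b, s(a)), cons(cons(s(a), s(a)), s(0)))))), f(b, k(s(b), cons(cons(b, b), s(0)))))  →  cons(cons(a, f(b, f(cons(b, s(a)), cons(cons(s(a), s(a)), s(0))))), f(b, k(s(b), cons(cons(b, b), s(0)))))   [R1 at 1.2]
2. cons(cons(a, f(b, f(cons(b, s(a)), cons(cons(s(a), s(a)), s(0))))), f(b, k(s(b), cons(cons(b, b), s(0)))))  →  cons(cons(a, f(b, k(0, cons(b, s(a))))), f(b, k(s(b), cons(cons(b, b), s(0)))))   [R4 at 1.2.2]
3. cons(cons(a, f(b, k(0, cons(b, s(a))))), f(b, k(s(b), cons(cons(b, b), s(0)))))  →  cons(cons(a, f(b, cons(b, s(a)))), f(b, k(s(b), cons(cons(b, b), s(0)))))   [R1 at 1.2.2]
4. cons(cons(a, f(b, cons(b, s(a)))), f(b, k(s(b), cons(cons(b, b), s(0)))))  →  cons(cons(a, s(b)), f(b, k(s(b), cons(cons(b, b), s(0)))))   [R3 at 1.2]
5. cons(cons(a, s(b)), f(b, k(s(b), cons(cons(b, b), s(0)))))  →  cons(cons(a, s(b)), f(b, cons(cons(b, b), s(0))))   [R1 at 2.2]
6. cons(cons(a, s(b)), f(b, cons(cons(b, b), s(0))))  →  cons(cons(a, s(b)), k(0, b))   [R4 at 2]
7. cons(cons(a, s(b)), k(0, b))  →  cons(cons(a, s(b)), b)   [R1 at 2]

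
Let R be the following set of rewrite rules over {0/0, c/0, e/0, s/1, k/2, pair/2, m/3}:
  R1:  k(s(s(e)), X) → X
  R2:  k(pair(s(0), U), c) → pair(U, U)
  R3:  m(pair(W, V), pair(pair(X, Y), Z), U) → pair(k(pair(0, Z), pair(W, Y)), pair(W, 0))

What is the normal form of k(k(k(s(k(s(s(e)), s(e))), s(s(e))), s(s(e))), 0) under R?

1. k(k(k(s(k(s(s(e)), s(e))), s(s(e))), s(s(e))), 0)  →  k(k(k(s(s(e)), s(s(e))), s(s(e))), 0)   [R1 at 1.1.1.1]
2. k(k(k(s(s(e)), s(s(e))), s(s(e))), 0)  →  k(k(s(s(e)), s(s(e))), 0)   [R1 at 1.1]
3. k(k(s(s(e)), s(s(e))), 0)  →  k(s(s(e)), 0)   [R1 at 1]
4. k(s(s(e)), 0)  →  0   [R1 at ε]

0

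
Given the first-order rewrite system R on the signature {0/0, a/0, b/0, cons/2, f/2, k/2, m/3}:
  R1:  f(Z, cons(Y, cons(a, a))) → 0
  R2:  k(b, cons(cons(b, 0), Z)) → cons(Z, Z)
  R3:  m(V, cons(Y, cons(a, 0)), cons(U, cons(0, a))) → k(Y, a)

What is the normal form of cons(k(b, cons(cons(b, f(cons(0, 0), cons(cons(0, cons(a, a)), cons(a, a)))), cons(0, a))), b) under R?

cons(cons(cons(0, a), cons(0, a)), b)

1. cons(k(b, cons(cons(b, f(cons(0, 0), cons(cons(0, cons(a, a)), cons(a, a)))), cons(0, a))), b)  →  cons(k(b, cons(cons(b, 0), cons(0, a))), b)   [R1 at 1.2.1.2]
2. cons(k(b, cons(cons(b, 0), cons(0, a))), b)  →  cons(cons(cons(0, a), cons(0, a)), b)   [R2 at 1]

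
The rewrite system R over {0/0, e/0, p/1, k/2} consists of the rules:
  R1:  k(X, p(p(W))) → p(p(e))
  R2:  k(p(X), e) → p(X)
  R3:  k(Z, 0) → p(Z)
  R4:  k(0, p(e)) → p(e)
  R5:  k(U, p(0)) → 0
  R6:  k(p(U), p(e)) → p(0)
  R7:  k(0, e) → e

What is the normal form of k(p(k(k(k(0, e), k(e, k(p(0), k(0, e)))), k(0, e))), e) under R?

p(p(e))

1. k(p(k(k(k(0, e), k(e, k(p(0), k(0, e)))), k(0, e))), e)  →  p(k(k(k(0, e), k(e, k(p(0), k(0, e)))), k(0, e)))   [R2 at ε]
2. p(k(k(k(0, e), k(e, k(p(0), k(0, e)))), k(0, e)))  →  p(k(k(e, k(e, k(p(0), k(0, e)))), k(0, e)))   [R7 at 1.1.1]
3. p(k(k(e, k(e, k(p(0), k(0, e)))), k(0, e)))  →  p(k(k(e, k(e, k(p(0), e))), k(0, e)))   [R7 at 1.1.2.2.2]
4. p(k(k(e, k(e, k(p(0), e))), k(0, e)))  →  p(k(k(e, k(e, p(0))), k(0, e)))   [R2 at 1.1.2.2]
5. p(k(k(e, k(e, p(0))), k(0, e)))  →  p(k(k(e, 0), k(0, e)))   [R5 at 1.1.2]
6. p(k(k(e, 0), k(0, e)))  →  p(k(p(e), k(0, e)))   [R3 at 1.1]
7. p(k(p(e), k(0, e)))  →  p(k(p(e), e))   [R7 at 1.2]
8. p(k(p(e), e))  →  p(p(e))   [R2 at 1]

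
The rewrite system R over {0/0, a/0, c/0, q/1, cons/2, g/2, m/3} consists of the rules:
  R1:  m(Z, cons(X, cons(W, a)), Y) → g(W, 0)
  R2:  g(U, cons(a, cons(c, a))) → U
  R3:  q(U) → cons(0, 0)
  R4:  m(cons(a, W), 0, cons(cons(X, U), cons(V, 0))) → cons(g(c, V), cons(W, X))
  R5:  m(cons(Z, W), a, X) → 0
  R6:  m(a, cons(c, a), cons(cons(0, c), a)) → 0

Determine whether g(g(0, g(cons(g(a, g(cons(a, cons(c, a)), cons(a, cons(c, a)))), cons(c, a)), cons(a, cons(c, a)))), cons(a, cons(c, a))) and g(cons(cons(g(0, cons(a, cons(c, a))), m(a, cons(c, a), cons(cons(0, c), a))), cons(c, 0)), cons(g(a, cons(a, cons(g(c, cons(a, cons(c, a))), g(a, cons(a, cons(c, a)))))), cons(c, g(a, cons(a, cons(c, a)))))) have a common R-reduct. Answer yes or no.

no — NF(t₁) = 0, NF(t₂) = cons(cons(0, 0), cons(c, 0))

Reduce t₁ = g(g(0, g(cons(g(a, g(cons(a, cons(c, a)), cons(a, cons(c, a)))), cons(c, a)), cons(a, cons(c, a)))), cons(a, cons(c, a))):
1. g(g(0, g(cons(g(a, g(cons(a, cons(c, a)), cons(a, cons(c, a)))), cons(c, a)), cons(a, cons(c, a)))), cons(a, cons(c, a)))  →  g(0, g(cons(g(a, g(cons(a, cons(c, a)), cons(a, cons(c, a)))), cons(c, a)), cons(a, cons(c, a))))   [R2 at ε]
2. g(0, g(cons(g(a, g(cons(a, cons(c, a)), cons(a, cons(c, a)))), cons(c, a)), cons(a, cons(c, a))))  →  g(0, cons(g(a, g(cons(a, cons(c, a)), cons(a, cons(c, a)))), cons(c, a)))   [R2 at 2]
3. g(0, cons(g(a, g(cons(a, cons(c, a)), cons(a, cons(c, a)))), cons(c, a)))  →  g(0, cons(g(a, cons(a, cons(c, a))), cons(c, a)))   [R2 at 2.1.2]
4. g(0, cons(g(a, cons(a, cons(c, a))), cons(c, a)))  →  g(0, cons(a, cons(c, a)))   [R2 at 2.1]
5. g(0, cons(a, cons(c, a)))  →  0   [R2 at ε]

Reduce t₂ = g(cons(cons(g(0, cons(a, cons(c, a))), m(a, cons(c, a), cons(cons(0, c), a))), cons(c, 0)), cons(g(a, cons(a, cons(g(c, cons(a, cons(c, a))), g(a, cons(a, cons(c, a)))))), cons(c, g(a, cons(a, cons(c, a)))))):
1. g(cons(cons(g(0, cons(a, cons(c, a))), m(a, cons(c, a), cons(cons(0, c), a))), cons(c, 0)), cons(g(a, cons(a, cons(g(c, cons(a, cons(c, a))), g(a, cons(a, cons(c, a)))))), cons(c, g(a, cons(a, cons(c, a))))))  →  g(cons(cons(0, m(a, cons(c, a), cons(cons(0, c), a))), cons(c, 0)), cons(g(a, cons(a, cons(g(c, cons(a, cons(c, a))), g(a, cons(a, cons(c, a)))))), cons(c, g(a, cons(a, cons(c, a))))))   [R2 at 1.1.1]
2. g(cons(cons(0, m(a, cons(c, a), cons(cons(0, c), a))), cons(c, 0)), cons(g(a, cons(a, cons(g(c, cons(a, cons(c, a))), g(a, cons(a, cons(c, a)))))), cons(c, g(a, cons(a, cons(c, a))))))  →  g(cons(cons(0, 0), cons(c, 0)), cons(g(a, cons(a, cons(g(c, cons(a, cons(c, a))), g(a, cons(a, cons(c, a)))))), cons(c, g(a, cons(a, cons(c, a))))))   [R6 at 1.1.2]
3. g(cons(cons(0, 0), cons(c, 0)), cons(g(a, cons(a, cons(g(c, cons(a, cons(c, a))), g(a, cons(a, cons(c, a)))))), cons(c, g(a, cons(a, cons(c, a))))))  →  g(cons(cons(0, 0), cons(c, 0)), cons(g(a, cons(a, cons(c, g(a, cons(a, cons(c, a)))))), cons(c, g(a, cons(a, cons(c, a))))))   [R2 at 2.1.2.2.1]
4. g(cons(cons(0, 0), cons(c, 0)), cons(g(a, cons(a, cons(c, g(a, cons(a, cons(c, a)))))), cons(c, g(a, cons(a, cons(c, a))))))  →  g(cons(cons(0, 0), cons(c, 0)), cons(g(a, cons(a, cons(c, a))), cons(c, g(a, cons(a, cons(c, a))))))   [R2 at 2.1.2.2.2]
5. g(cons(cons(0, 0), cons(c, 0)), cons(g(a, cons(a, cons(c, a))), cons(c, g(a, cons(a, cons(c, a))))))  →  g(cons(cons(0, 0), cons(c, 0)), cons(a, cons(c, g(a, cons(a, cons(c, a))))))   [R2 at 2.1]
6. g(cons(cons(0, 0), cons(c, 0)), cons(a, cons(c, g(a, cons(a, cons(c, a))))))  →  g(cons(cons(0, 0), cons(c, 0)), cons(a, cons(c, a)))   [R2 at 2.2.2]
7. g(cons(cons(0, 0), cons(c, 0)), cons(a, cons(c, a)))  →  cons(cons(0, 0), cons(c, 0))   [R2 at ε]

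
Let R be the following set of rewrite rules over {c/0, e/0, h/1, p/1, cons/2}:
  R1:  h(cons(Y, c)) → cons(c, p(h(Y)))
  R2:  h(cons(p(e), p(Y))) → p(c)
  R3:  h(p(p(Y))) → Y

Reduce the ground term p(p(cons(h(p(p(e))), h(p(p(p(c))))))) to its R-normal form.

p(p(cons(e, p(c))))

1. p(p(cons(h(p(p(e))), h(p(p(p(c)))))))  →  p(p(cons(e, h(p(p(p(c)))))))   [R3 at 1.1.1]
2. p(p(cons(e, h(p(p(p(c)))))))  →  p(p(cons(e, p(c))))   [R3 at 1.1.2]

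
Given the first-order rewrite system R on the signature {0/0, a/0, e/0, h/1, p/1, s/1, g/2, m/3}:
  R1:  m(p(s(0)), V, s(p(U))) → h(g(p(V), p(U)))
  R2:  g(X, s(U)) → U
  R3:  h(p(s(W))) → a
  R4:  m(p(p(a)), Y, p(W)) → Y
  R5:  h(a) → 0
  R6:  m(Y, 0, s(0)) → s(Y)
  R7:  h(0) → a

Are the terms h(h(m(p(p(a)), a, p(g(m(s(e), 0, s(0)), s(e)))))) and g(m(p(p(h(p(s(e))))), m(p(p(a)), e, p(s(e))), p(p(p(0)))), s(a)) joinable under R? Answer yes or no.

yes — NF(t₁) = a, NF(t₂) = a

Reduce t₁ = h(h(m(p(p(a)), a, p(g(m(s(e), 0, s(0)), s(e)))))):
1. h(h(m(p(p(a)), a, p(g(m(s(e), 0, s(0)), s(e))))))  →  h(h(a))   [R4 at 1.1]
2. h(h(a))  →  h(0)   [R5 at 1]
3. h(0)  →  a   [R7 at ε]

Reduce t₂ = g(m(p(p(h(p(s(e))))), m(p(p(a)), e, p(s(e))), p(p(p(0)))), s(a)):
1. g(m(p(p(h(p(s(e))))), m(p(p(a)), e, p(s(e))), p(p(p(0)))), s(a))  →  a   [R2 at ε]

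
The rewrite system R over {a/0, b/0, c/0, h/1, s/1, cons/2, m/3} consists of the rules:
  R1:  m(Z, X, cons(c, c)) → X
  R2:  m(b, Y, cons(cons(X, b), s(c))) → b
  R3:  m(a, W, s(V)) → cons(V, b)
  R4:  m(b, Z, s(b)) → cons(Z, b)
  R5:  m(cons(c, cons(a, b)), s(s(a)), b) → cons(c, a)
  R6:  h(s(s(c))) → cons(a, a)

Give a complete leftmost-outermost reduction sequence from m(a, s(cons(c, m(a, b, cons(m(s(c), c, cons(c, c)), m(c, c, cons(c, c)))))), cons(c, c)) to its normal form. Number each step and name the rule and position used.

s(cons(c, b))

1. m(a, s(cons(c, m(a, b, cons(m(s(c), c, cons(c, c)), m(c, c, cons(c, c)))))), cons(c, c))  →  s(cons(c, m(a, b, cons(m(s(c), c, cons(c, c)), m(c, c, cons(c, c))))))   [R1 at ε]
2. s(cons(c, m(a, b, cons(m(s(c), c, cons(c, c)), m(c, c, cons(c, c))))))  →  s(cons(c, m(a, b, cons(c, m(c, c, cons(c, c))))))   [R1 at 1.2.3.1]
3. s(cons(c, m(a, b, cons(c, m(c, c, cons(c, c))))))  →  s(cons(c, m(a, b, cons(c, c))))   [R1 at 1.2.3.2]
4. s(cons(c, m(a, b, cons(c, c))))  →  s(cons(c, b))   [R1 at 1.2]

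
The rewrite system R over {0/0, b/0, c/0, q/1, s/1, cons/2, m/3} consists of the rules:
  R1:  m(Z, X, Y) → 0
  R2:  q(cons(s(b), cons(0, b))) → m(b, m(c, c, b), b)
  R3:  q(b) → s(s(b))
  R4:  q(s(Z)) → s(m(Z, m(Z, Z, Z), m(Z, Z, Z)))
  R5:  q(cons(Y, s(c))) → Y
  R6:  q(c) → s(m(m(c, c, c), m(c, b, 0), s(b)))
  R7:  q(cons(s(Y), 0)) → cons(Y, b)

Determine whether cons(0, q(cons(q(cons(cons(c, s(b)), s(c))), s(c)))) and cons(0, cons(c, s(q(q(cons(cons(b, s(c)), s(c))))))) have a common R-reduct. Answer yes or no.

Reduce t₁ = cons(0, q(cons(q(cons(cons(c, s(b)), s(c))), s(c)))):
1. cons(0, q(cons(q(cons(cons(c, s(b)), s(c))), s(c))))  →  cons(0, q(cons(cons(c, s(b)), s(c))))   [R5 at 2]
2. cons(0, q(cons(cons(c, s(b)), s(c))))  →  cons(0, cons(c, s(b)))   [R5 at 2]

Reduce t₂ = cons(0, cons(c, s(q(q(cons(cons(b, s(c)), s(c))))))):
1. cons(0, cons(c, s(q(q(cons(cons(b, s(c)), s(c)))))))  →  cons(0, cons(c, s(q(cons(b, s(c))))))   [R5 at 2.2.1.1]
2. cons(0, cons(c, s(q(cons(b, s(c))))))  →  cons(0, cons(c, s(b)))   [R5 at 2.2.1]

yes — NF(t₁) = cons(0, cons(c, s(b))), NF(t₂) = cons(0, cons(c, s(b)))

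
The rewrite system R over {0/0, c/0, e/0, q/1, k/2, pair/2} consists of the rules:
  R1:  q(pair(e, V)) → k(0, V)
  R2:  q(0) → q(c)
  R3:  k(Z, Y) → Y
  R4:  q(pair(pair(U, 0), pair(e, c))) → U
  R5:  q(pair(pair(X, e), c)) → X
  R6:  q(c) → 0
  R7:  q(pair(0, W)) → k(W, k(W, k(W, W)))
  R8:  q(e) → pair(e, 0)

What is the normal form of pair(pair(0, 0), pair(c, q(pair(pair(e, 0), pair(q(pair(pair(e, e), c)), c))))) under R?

1. pair(pair(0, 0), pair(c, q(pair(pair(e, 0), pair(q(pair(pair(e, e), c)), c)))))  →  pair(pair(0, 0), pair(c, q(pair(pair(e, 0), pair(e, c)))))   [R5 at 2.2.1.2.1]
2. pair(pair(0, 0), pair(c, q(pair(pair(e, 0), pair(e, c)))))  →  pair(pair(0, 0), pair(c, e))   [R4 at 2.2]

pair(pair(0, 0), pair(c, e))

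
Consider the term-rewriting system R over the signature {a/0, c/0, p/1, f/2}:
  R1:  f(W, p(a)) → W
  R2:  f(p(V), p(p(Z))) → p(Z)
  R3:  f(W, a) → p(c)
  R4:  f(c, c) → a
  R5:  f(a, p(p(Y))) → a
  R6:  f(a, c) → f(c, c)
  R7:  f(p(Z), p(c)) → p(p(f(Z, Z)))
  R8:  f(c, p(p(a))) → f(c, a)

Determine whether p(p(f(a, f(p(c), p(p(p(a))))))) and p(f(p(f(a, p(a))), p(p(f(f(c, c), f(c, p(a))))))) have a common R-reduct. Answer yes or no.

yes — NF(t₁) = p(p(a)), NF(t₂) = p(p(a))

Reduce t₁ = p(p(f(a, f(p(c), p(p(p(a))))))):
1. p(p(f(a, f(p(c), p(p(p(a)))))))  →  p(p(f(a, p(p(a)))))   [R2 at 1.1.2]
2. p(p(f(a, p(p(a)))))  →  p(p(a))   [R5 at 1.1]

Reduce t₂ = p(f(p(f(a, p(a))), p(p(f(f(c, c), f(c, p(a))))))):
1. p(f(p(f(a, p(a))), p(p(f(f(c, c), f(c, p(a)))))))  →  p(p(f(f(c, c), f(c, p(a)))))   [R2 at 1]
2. p(p(f(f(c, c), f(c, p(a)))))  →  p(p(f(a, f(c, p(a)))))   [R4 at 1.1.1]
3. p(p(f(a, f(c, p(a)))))  →  p(p(f(a, c)))   [R1 at 1.1.2]
4. p(p(f(a, c)))  →  p(p(f(c, c)))   [R6 at 1.1]
5. p(p(f(c, c)))  →  p(p(a))   [R4 at 1.1]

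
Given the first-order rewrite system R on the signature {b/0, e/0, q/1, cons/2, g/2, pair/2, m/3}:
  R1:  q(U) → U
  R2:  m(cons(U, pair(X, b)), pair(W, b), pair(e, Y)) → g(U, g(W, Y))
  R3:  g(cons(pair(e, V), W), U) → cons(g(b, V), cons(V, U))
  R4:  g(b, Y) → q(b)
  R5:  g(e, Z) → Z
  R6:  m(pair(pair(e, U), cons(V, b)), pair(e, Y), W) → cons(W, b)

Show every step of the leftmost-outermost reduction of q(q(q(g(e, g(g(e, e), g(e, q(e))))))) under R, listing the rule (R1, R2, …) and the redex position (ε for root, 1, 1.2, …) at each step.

e

1. q(q(q(g(e, g(g(e, e), g(e, q(e)))))))  →  q(q(g(e, g(g(e, e), g(e, q(e))))))   [R1 at ε]
2. q(q(g(e, g(g(e, e), g(e, q(e))))))  →  q(g(e, g(g(e, e), g(e, q(e)))))   [R1 at ε]
3. q(g(e, g(g(e, e), g(e, q(e)))))  →  g(e, g(g(e, e), g(e, q(e))))   [R1 at ε]
4. g(e, g(g(e, e), g(e, q(e))))  →  g(g(e, e), g(e, q(e)))   [R5 at ε]
5. g(g(e, e), g(e, q(e)))  →  g(e, g(e, q(e)))   [R5 at 1]
6. g(e, g(e, q(e)))  →  g(e, q(e))   [R5 at ε]
7. g(e, q(e))  →  q(e)   [R5 at ε]
8. q(e)  →  e   [R1 at ε]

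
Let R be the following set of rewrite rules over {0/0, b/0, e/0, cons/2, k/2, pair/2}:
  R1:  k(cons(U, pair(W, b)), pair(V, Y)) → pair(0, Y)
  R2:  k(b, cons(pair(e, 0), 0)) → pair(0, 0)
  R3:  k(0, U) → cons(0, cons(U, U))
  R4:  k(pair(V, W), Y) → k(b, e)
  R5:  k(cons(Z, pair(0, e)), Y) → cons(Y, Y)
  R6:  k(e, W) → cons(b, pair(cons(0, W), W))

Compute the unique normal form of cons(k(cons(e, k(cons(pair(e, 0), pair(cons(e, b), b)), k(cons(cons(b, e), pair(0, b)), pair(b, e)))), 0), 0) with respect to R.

1. cons(k(cons(e, k(cons(pair(e, 0), pair(cons(e, b), b)), k(cons(cons(b, e), pair(0, b)), pair(b, e)))), 0), 0)  →  cons(k(cons(e, k(cons(pair(e, 0), pair(cons(e, b), b)), pair(0, e))), 0), 0)   [R1 at 1.1.2.2]
2. cons(k(cons(e, k(cons(pair(e, 0), pair(cons(e, b), b)), pair(0, e))), 0), 0)  →  cons(k(cons(e, pair(0, e)), 0), 0)   [R1 at 1.1.2]
3. cons(k(cons(e, pair(0, e)), 0), 0)  →  cons(cons(0, 0), 0)   [R5 at 1]

cons(cons(0, 0), 0)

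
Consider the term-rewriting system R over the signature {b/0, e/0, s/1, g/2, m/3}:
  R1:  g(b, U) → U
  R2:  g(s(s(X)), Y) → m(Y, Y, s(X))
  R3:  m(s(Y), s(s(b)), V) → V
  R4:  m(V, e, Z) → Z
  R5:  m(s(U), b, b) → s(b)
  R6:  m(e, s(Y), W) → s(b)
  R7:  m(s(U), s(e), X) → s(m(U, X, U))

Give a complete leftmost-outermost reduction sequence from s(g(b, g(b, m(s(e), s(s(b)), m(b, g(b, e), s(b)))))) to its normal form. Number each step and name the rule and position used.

1. s(g(b, g(b, m(s(e), s(s(b)), m(b, g(b, e), s(b))))))  →  s(g(b, m(s(e), s(s(b)), m(b, g(b, e), s(b)))))   [R1 at 1]
2. s(g(b, m(s(e), s(s(b)), m(b, g(b, e), s(b)))))  →  s(m(s(e), s(s(b)), m(b, g(b, e), s(b))))   [R1 at 1]
3. s(m(s(e), s(s(b)), m(b, g(b, e), s(b))))  →  s(m(b, g(b, e), s(b)))   [R3 at 1]
4. s(m(b, g(b, e), s(b)))  →  s(m(b, e, s(b)))   [R1 at 1.2]
5. s(m(b, e, s(b)))  →  s(s(b))   [R4 at 1]

s(s(b))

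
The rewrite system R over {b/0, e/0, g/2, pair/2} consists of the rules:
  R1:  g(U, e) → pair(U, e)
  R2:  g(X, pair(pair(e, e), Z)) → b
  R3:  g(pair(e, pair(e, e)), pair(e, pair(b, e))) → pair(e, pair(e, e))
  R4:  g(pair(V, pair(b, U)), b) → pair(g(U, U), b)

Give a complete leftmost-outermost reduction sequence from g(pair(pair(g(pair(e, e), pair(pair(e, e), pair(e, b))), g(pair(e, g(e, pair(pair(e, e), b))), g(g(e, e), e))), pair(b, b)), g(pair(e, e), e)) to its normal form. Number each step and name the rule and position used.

b

1. g(pair(pair(g(pair(e, e), pair(pair(e, e), pair(e, b))), g(pair(e, g(e, pair(pair(e, e), b))), g(g(e, e), e))), pair(b, b)), g(pair(e, e), e))  →  g(pair(pair(b, g(pair(e, g(e, pair(pair(e, e), b))), g(g(e, e), e))), pair(b, b)), g(pair(e, e), e))   [R2 at 1.1.1]
2. g(pair(pair(b, g(pair(e, g(e, pair(pair(e, e), b))), g(g(e, e), e))), pair(b, b)), g(pair(e, e), e))  →  g(pair(pair(b, g(pair(e, b), g(g(e, e), e))), pair(b, b)), g(pair(e, e), e))   [R2 at 1.1.2.1.2]
3. g(pair(pair(b, g(pair(e, b), g(g(e, e), e))), pair(b, b)), g(pair(e, e), e))  →  g(pair(pair(b, g(pair(e, b), pair(g(e, e), e))), pair(b, b)), g(pair(e, e), e))   [R1 at 1.1.2.2]
4. g(pair(pair(b, g(pair(e, b), pair(g(e, e), e))), pair(b, b)), g(pair(e, e), e))  →  g(pair(pair(b, g(pair(e, b), pair(pair(e, e), e))), pair(b, b)), g(pair(e, e), e))   [R1 at 1.1.2.2.1]
5. g(pair(pair(b, g(pair(e, b), pair(pair(e, e), e))), pair(b, b)), g(pair(e, e), e))  →  g(pair(pair(b, b), pair(b, b)), g(pair(e, e), e))   [R2 at 1.1.2]
6. g(pair(pair(b, b), pair(b, b)), g(pair(e, e), e))  →  g(pair(pair(b, b), pair(b, b)), pair(pair(e, e), e))   [R1 at 2]
7. g(pair(pair(b, b), pair(b, b)), pair(pair(e, e), e))  →  b   [R2 at ε]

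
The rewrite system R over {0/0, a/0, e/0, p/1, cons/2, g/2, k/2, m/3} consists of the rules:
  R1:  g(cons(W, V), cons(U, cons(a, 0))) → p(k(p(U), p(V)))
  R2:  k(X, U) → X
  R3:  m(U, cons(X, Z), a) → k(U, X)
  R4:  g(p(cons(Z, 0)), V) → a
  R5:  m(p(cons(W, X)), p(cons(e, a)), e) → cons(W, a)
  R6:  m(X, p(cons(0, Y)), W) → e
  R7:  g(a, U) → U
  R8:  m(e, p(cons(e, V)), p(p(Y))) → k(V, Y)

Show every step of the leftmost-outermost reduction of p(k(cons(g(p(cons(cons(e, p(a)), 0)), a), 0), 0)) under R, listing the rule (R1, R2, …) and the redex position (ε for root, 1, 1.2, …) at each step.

1. p(k(cons(g(p(cons(cons(e, p(a)), 0)), a), 0), 0))  →  p(cons(g(p(cons(cons(e, p(a)), 0)), a), 0))   [R2 at 1]
2. p(cons(g(p(cons(cons(e, p(a)), 0)), a), 0))  →  p(cons(a, 0))   [R4 at 1.1]

p(cons(a, 0))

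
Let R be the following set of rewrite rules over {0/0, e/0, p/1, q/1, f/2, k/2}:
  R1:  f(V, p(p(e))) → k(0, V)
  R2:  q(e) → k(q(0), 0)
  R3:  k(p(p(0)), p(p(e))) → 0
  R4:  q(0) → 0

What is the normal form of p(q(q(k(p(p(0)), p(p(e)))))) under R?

p(0)

1. p(q(q(k(p(p(0)), p(p(e))))))  →  p(q(q(0)))   [R3 at 1.1.1]
2. p(q(q(0)))  →  p(q(0))   [R4 at 1.1]
3. p(q(0))  →  p(0)   [R4 at 1]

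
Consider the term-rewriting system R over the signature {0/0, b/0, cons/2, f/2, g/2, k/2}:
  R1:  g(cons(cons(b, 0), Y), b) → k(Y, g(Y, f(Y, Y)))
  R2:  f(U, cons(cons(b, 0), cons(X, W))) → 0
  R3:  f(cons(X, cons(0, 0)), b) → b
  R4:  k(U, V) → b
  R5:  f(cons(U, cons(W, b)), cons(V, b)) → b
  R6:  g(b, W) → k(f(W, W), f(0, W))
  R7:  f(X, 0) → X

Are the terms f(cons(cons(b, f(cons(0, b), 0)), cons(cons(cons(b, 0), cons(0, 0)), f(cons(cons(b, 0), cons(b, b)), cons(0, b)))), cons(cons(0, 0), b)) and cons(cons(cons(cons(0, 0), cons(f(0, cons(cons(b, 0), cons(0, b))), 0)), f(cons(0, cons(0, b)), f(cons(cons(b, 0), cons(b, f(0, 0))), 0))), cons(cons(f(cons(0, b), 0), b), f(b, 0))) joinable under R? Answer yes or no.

Reduce t₁ = f(cons(cons(b, f(cons(0, b), 0)), cons(cons(cons(b, 0), cons(0, 0)), f(cons(cons(b, 0), cons(b, b)), cons(0, b)))), cons(cons(0, 0), b)):
1. f(cons(cons(b, f(cons(0, b), 0)), cons(cons(cons(b, 0), cons(0, 0)), f(cons(cons(b, 0), cons(b, b)), cons(0, b)))), cons(cons(0, 0), b))  →  f(cons(cons(b, cons(0, b)), cons(cons(cons(b, 0), cons(0, 0)), f(cons(cons(b, 0), cons(b, b)), cons(0, b)))), cons(cons(0, 0), b))   [R7 at 1.1.2]
2. f(cons(cons(b, cons(0, b)), cons(cons(cons(b, 0), cons(0, 0)), f(cons(cons(b, 0), cons(b, b)), cons(0, b)))), cons(cons(0, 0), b))  →  f(cons(cons(b, cons(0, b)), cons(cons(cons(b, 0), cons(0, 0)), b)), cons(cons(0, 0), b))   [R5 at 1.2.2]
3. f(cons(cons(b, cons(0, b)), cons(cons(cons(b, 0), cons(0, 0)), b)), cons(cons(0, 0), b))  →  b   [R5 at ε]

Reduce t₂ = cons(cons(cons(cons(0, 0), cons(f(0, cons(cons(b, 0), cons(0, b))), 0)), f(cons(0, cons(0, b)), f(cons(cons(b, 0), cons(b, f(0, 0))), 0))), cons(cons(f(cons(0, b), 0), b), f(b, 0))):
1. cons(cons(cons(cons(0, 0), cons(f(0, cons(cons(b, 0), cons(0, b))), 0)), f(cons(0, cons(0, b)), f(cons(cons(b, 0), cons(b, f(0, 0))), 0))), cons(cons(f(cons(0, b), 0), b), f(b, 0)))  →  cons(cons(cons(cons(0, 0), cons(0, 0)), f(cons(0, cons(0, b)), f(cons(cons(b, 0), cons(b, f(0, 0))), 0))), cons(cons(f(cons(0, b), 0), b), f(b, 0)))   [R2 at 1.1.2.1]
2. cons(cons(cons(cons(0, 0), cons(0, 0)), f(cons(0, cons(0, b)), f(cons(cons(b, 0), cons(b, f(0, 0))), 0))), cons(cons(f(cons(0, b), 0), b), f(b, 0)))  →  cons(cons(cons(cons(0, 0), cons(0, 0)), f(cons(0, cons(0, b)), cons(cons(b, 0), cons(b, f(0, 0))))), cons(cons(f(cons(0, b), 0), b), f(b, 0)))   [R7 at 1.2.2]
3. cons(cons(cons(cons(0, 0), cons(0, 0)), f(cons(0, cons(0, b)), cons(cons(b, 0), cons(b, f(0, 0))))), cons(cons(f(cons(0, b), 0), b), f(b, 0)))  →  cons(cons(cons(cons(0, 0), cons(0, 0)), 0), cons(cons(f(cons(0, b), 0), b), f(b, 0)))   [R2 at 1.2]
4. cons(cons(cons(cons(0, 0), cons(0, 0)), 0), cons(cons(f(cons(0, b), 0), b), f(b, 0)))  →  cons(cons(cons(cons(0, 0), cons(0, 0)), 0), cons(cons(cons(0, b), b), f(b, 0)))   [R7 at 2.1.1]
5. cons(cons(cons(cons(0, 0), cons(0, 0)), 0), cons(cons(cons(0, b), b), f(b, 0)))  →  cons(cons(cons(cons(0, 0), cons(0, 0)), 0), cons(cons(cons(0, b), b), b))   [R7 at 2.2]

no — NF(t₁) = b, NF(t₂) = cons(cons(cons(cons(0, 0), cons(0, 0)), 0), cons(cons(cons(0, b), b), b))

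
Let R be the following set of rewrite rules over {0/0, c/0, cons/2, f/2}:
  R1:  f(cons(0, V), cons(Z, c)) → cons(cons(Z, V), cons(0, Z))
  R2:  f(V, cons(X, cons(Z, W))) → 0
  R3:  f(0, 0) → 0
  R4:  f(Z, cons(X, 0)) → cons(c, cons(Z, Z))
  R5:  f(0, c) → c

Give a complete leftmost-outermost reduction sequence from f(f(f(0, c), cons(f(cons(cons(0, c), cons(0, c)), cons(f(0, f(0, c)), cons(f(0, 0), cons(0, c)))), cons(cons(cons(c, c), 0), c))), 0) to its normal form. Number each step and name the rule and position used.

1. f(f(f(0, c), cons(f(cons(cons(0, c), cons(0, c)), cons(f(0, f(0, c)), cons(f(0, 0), cons(0, c)))), cons(cons(cons(c, c), 0), c))), 0)  →  f(0, 0)   [R2 at 1]
2. f(0, 0)  →  0   [R3 at ε]

0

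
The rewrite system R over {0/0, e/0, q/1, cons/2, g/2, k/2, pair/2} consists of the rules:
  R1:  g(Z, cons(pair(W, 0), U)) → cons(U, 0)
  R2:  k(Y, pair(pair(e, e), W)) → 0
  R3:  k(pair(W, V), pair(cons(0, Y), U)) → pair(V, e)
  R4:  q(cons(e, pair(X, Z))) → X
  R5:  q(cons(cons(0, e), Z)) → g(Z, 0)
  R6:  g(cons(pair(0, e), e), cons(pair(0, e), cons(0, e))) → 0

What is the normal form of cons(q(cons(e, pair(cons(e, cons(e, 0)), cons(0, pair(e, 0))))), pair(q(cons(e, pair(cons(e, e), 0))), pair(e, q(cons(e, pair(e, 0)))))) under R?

1. cons(q(cons(e, pair(cons(e, cons(e, 0)), cons(0, pair(e, 0))))), pair(q(cons(e, pair(cons(e, e), 0))), pair(e, q(cons(e, pair(e, 0))))))  →  cons(cons(e, cons(e, 0)), pair(q(cons(e, pair(cons(e, e), 0))), pair(e, q(cons(e, pair(e, 0))))))   [R4 at 1]
2. cons(cons(e, cons(e, 0)), pair(q(cons(e, pair(cons(e, e), 0))), pair(e, q(cons(e, pair(e, 0))))))  →  cons(cons(e, cons(e, 0)), pair(cons(e, e), pair(e, q(cons(e, pair(e, 0))))))   [R4 at 2.1]
3. cons(cons(e, cons(e, 0)), pair(cons(e, e), pair(e, q(cons(e, pair(e, 0))))))  →  cons(cons(e, cons(e, 0)), pair(cons(e, e), pair(e, e)))   [R4 at 2.2.2]

cons(cons(e, cons(e, 0)), pair(cons(e, e), pair(e, e)))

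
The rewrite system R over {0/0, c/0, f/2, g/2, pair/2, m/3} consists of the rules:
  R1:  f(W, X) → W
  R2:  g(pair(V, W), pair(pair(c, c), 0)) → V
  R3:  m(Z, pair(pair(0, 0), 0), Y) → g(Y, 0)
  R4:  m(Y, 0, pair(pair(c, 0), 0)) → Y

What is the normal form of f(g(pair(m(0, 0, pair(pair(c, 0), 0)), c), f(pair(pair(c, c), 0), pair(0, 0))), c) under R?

0

1. f(g(pair(m(0, 0, pair(pair(c, 0), 0)), c), f(pair(pair(c, c), 0), pair(0, 0))), c)  →  g(pair(m(0, 0, pair(pair(c, 0), 0)), c), f(pair(pair(c, c), 0), pair(0, 0)))   [R1 at ε]
2. g(pair(m(0, 0, pair(pair(c, 0), 0)), c), f(pair(pair(c, c), 0), pair(0, 0)))  →  g(pair(0, c), f(pair(pair(c, c), 0), pair(0, 0)))   [R4 at 1.1]
3. g(pair(0, c), f(pair(pair(c, c), 0), pair(0, 0)))  →  g(pair(0, c), pair(pair(c, c), 0))   [R1 at 2]
4. g(pair(0, c), pair(pair(c, c), 0))  →  0   [R2 at ε]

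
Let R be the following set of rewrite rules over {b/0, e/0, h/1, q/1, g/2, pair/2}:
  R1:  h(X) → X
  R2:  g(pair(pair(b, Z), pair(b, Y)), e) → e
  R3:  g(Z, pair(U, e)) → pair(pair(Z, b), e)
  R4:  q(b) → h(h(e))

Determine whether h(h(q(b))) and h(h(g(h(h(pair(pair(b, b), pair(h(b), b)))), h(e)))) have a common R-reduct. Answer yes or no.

Reduce t₁ = h(h(q(b))):
1. h(h(q(b)))  →  h(q(b))   [R1 at ε]
2. h(q(b))  →  q(b)   [R1 at ε]
3. q(b)  →  h(h(e))   [R4 at ε]
4. h(h(e))  →  h(e)   [R1 at ε]
5. h(e)  →  e   [R1 at ε]

Reduce t₂ = h(h(g(h(h(pair(pair(b, b), pair(h(b), b)))), h(e)))):
1. h(h(g(h(h(pair(pair(b, b), pair(h(b), b)))), h(e))))  →  h(g(h(h(pair(pair(b, b), pair(h(b), b)))), h(e)))   [R1 at ε]
2. h(g(h(h(pair(pair(b, b), pair(h(b), b)))), h(e)))  →  g(h(h(pair(pair(b, b), pair(h(b), b)))), h(e))   [R1 at ε]
3. g(h(h(pair(pair(b, b), pair(h(b), b)))), h(e))  →  g(h(pair(pair(b, b), pair(h(b), b))), h(e))   [R1 at 1]
4. g(h(pair(pair(b, b), pair(h(b), b))), h(e))  →  g(pair(pair(b, b), pair(h(b), b)), h(e))   [R1 at 1]
5. g(pair(pair(b, b), pair(h(b), b)), h(e))  →  g(pair(pair(b, b), pair(b, b)), h(e))   [R1 at 1.2.1]
6. g(pair(pair(b, b), pair(b, b)), h(e))  →  g(pair(pair(b, b), pair(b, b)), e)   [R1 at 2]
7. g(pair(pair(b, b), pair(b, b)), e)  →  e   [R2 at ε]

yes — NF(t₁) = e, NF(t₂) = e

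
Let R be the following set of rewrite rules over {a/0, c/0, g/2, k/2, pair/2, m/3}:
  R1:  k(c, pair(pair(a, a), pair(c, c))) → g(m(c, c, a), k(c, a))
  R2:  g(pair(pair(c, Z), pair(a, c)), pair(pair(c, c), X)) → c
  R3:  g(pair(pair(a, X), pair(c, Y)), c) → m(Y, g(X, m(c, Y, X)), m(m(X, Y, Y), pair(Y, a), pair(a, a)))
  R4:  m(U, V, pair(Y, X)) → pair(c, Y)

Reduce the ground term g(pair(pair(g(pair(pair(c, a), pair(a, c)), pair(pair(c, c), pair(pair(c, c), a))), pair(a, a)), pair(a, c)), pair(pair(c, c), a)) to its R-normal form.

c

1. g(pair(pair(g(pair(pair(c, a), pair(a, c)), pair(pair(c, c), pair(pair(c, c), a))), pair(a, a)), pair(a, c)), pair(pair(c, c), a))  →  g(pair(pair(c, pair(a, a)), pair(a, c)), pair(pair(c, c), a))   [R2 at 1.1.1]
2. g(pair(pair(c, pair(a, a)), pair(a, c)), pair(pair(c, c), a))  →  c   [R2 at ε]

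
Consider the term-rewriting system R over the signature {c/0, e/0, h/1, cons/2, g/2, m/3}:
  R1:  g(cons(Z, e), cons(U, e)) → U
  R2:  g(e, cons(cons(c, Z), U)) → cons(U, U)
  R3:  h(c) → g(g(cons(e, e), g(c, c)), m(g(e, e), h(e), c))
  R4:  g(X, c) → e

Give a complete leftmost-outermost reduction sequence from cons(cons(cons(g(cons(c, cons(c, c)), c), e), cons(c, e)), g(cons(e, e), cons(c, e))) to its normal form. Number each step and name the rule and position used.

1. cons(cons(cons(g(cons(c, cons(c, c)), c), e), cons(c, e)), g(cons(e, e), cons(c, e)))  →  cons(cons(cons(e, e), cons(c, e)), g(cons(e, e), cons(c, e)))   [R4 at 1.1.1]
2. cons(cons(cons(e, e), cons(c, e)), g(cons(e, e), cons(c, e)))  →  cons(cons(cons(e, e), cons(c, e)), c)   [R1 at 2]

cons(cons(cons(e, e), cons(c, e)), c)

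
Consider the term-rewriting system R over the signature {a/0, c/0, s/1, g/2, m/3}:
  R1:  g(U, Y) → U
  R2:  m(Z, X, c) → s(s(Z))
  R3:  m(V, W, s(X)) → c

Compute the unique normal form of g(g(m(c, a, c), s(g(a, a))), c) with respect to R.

1. g(g(m(c, a, c), s(g(a, a))), c)  →  g(m(c, a, c), s(g(a, a)))   [R1 at ε]
2. g(m(c, a, c), s(g(a, a)))  →  m(c, a, c)   [R1 at ε]
3. m(c, a, c)  →  s(s(c))   [R2 at ε]

s(s(c))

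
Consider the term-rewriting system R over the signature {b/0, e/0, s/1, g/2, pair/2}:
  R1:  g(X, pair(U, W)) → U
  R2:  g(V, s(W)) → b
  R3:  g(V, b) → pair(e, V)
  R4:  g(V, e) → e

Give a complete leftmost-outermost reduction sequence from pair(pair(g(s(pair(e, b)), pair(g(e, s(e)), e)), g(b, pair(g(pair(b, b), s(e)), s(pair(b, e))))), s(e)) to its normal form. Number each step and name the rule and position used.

pair(pair(b, b), s(e))

1. pair(pair(g(s(pair(e, b)), pair(g(e, s(e)), e)), g(b, pair(g(pair(b, b), s(e)), s(pair(b, e))))), s(e))  →  pair(pair(g(e, s(e)), g(b, pair(g(pair(b, b), s(e)), s(pair(b, e))))), s(e))   [R1 at 1.1]
2. pair(pair(g(e, s(e)), g(b, pair(g(pair(b, b), s(e)), s(pair(b, e))))), s(e))  →  pair(pair(b, g(b, pair(g(pair(b, b), s(e)), s(pair(b, e))))), s(e))   [R2 at 1.1]
3. pair(pair(b, g(b, pair(g(pair(b, b), s(e)), s(pair(b, e))))), s(e))  →  pair(pair(b, g(pair(b, b), s(e))), s(e))   [R1 at 1.2]
4. pair(pair(b, g(pair(b, b), s(e))), s(e))  →  pair(pair(b, b), s(e))   [R2 at 1.2]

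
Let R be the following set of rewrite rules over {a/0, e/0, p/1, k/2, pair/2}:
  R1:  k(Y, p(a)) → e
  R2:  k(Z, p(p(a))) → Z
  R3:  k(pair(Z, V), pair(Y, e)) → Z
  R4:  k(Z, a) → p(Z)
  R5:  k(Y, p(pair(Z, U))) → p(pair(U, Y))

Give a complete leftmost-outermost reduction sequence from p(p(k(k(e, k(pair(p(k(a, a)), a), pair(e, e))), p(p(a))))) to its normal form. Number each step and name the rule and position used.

p(p(e))

1. p(p(k(k(e, k(pair(p(k(a, a)), a), pair(e, e))), p(p(a)))))  →  p(p(k(e, k(pair(p(k(a, a)), a), pair(e, e)))))   [R2 at 1.1]
2. p(p(k(e, k(pair(p(k(a, a)), a), pair(e, e)))))  →  p(p(k(e, p(k(a, a)))))   [R3 at 1.1.2]
3. p(p(k(e, p(k(a, a)))))  →  p(p(k(e, p(p(a)))))   [R4 at 1.1.2.1]
4. p(p(k(e, p(p(a)))))  →  p(p(e))   [R2 at 1.1]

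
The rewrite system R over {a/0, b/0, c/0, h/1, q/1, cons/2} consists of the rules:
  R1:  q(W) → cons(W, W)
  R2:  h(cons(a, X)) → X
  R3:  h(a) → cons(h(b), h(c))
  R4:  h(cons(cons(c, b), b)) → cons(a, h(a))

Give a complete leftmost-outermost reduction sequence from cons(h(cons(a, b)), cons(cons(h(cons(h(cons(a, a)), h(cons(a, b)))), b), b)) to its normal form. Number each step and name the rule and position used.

cons(b, cons(cons(b, b), b))

1. cons(h(cons(a, b)), cons(cons(h(cons(h(cons(a, a)), h(cons(a, b)))), b), b))  →  cons(b, cons(cons(h(cons(h(cons(a, a)), h(cons(a, b)))), b), b))   [R2 at 1]
2. cons(b, cons(cons(h(cons(h(cons(a, a)), h(cons(a, b)))), b), b))  →  cons(b, cons(cons(h(cons(a, h(cons(a, b)))), b), b))   [R2 at 2.1.1.1.1]
3. cons(b, cons(cons(h(cons(a, h(cons(a, b)))), b), b))  →  cons(b, cons(cons(h(cons(a, b)), b), b))   [R2 at 2.1.1]
4. cons(b, cons(cons(h(cons(a, b)), b), b))  →  cons(b, cons(cons(b, b), b))   [R2 at 2.1.1]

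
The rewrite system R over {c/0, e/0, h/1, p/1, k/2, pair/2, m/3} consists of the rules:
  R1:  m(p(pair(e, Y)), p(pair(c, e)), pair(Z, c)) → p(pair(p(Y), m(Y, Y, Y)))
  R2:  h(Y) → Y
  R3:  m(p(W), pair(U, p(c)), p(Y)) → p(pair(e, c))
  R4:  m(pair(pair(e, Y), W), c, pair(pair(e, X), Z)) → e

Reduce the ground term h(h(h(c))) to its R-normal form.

1. h(h(h(c)))  →  h(h(c))   [R2 at ε]
2. h(h(c))  →  h(c)   [R2 at ε]
3. h(c)  →  c   [R2 at ε]

c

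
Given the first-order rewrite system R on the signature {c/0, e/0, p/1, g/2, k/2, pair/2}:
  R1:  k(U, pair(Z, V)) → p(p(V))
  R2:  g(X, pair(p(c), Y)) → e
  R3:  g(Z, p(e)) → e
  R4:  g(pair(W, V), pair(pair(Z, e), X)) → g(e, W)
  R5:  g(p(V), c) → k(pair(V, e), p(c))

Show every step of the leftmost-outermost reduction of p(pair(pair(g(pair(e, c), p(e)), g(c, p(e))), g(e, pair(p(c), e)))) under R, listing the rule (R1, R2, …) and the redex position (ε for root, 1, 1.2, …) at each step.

p(pair(pair(e, e), e))

1. p(pair(pair(g(pair(e, c), p(e)), g(c, p(e))), g(e, pair(p(c), e))))  →  p(pair(pair(e, g(c, p(e))), g(e, pair(p(c), e))))   [R3 at 1.1.1]
2. p(pair(pair(e, g(c, p(e))), g(e, pair(p(c), e))))  →  p(pair(pair(e, e), g(e, pair(p(c), e))))   [R3 at 1.1.2]
3. p(pair(pair(e, e), g(e, pair(p(c), e))))  →  p(pair(pair(e, e), e))   [R2 at 1.2]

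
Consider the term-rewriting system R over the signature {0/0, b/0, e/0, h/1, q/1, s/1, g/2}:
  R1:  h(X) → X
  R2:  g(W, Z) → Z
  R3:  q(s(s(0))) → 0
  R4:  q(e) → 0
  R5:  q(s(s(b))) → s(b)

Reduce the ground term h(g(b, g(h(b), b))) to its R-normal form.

b

1. h(g(b, g(h(b), b)))  →  g(b, g(h(b), b))   [R1 at ε]
2. g(b, g(h(b), b))  →  g(h(b), b)   [R2 at ε]
3. g(h(b), b)  →  b   [R2 at ε]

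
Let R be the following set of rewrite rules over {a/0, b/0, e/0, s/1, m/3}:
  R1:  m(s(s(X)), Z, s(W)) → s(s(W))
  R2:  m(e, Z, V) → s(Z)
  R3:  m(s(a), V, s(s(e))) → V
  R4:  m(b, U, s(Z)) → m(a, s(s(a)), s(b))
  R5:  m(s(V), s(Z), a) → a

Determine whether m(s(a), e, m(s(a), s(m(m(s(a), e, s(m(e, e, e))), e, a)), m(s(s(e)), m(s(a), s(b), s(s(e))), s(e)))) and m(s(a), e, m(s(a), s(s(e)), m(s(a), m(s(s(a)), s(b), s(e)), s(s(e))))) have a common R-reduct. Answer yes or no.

Reduce t₁ = m(s(a), e, m(s(a), s(m(m(s(a), e, s(m(e, e, e))), e, a)), m(s(s(e)), m(s(a), s(b), s(s(e))), s(e)))):
1. m(s(a), e, m(s(a), s(m(m(s(a), e, s(m(e, e, e))), e, a)), m(s(s(e)), m(s(a), s(b), s(s(e))), s(e))))  →  m(s(a), e, m(s(a), s(m(m(s(a), e, s(s(e))), e, a)), m(s(s(e)), m(s(a), s(b), s(s(e))), s(e))))   [R2 at 3.2.1.1.3.1]
2. m(s(a), e, m(s(a), s(m(m(s(a), e, s(s(e))), e, a)), m(s(s(e)), m(s(a), s(b), s(s(e))), s(e))))  →  m(s(a), e, m(s(a), s(m(e, e, a)), m(s(s(e)), m(s(a), s(b), s(s(e))), s(e))))   [R3 at 3.2.1.1]
3. m(s(a), e, m(s(a), s(m(e, e, a)), m(s(s(e)), m(s(a), s(b), s(s(e))), s(e))))  →  m(s(a), e, m(s(a), s(s(e)), m(s(s(e)), m(s(a), s(b), s(s(e))), s(e))))   [R2 at 3.2.1]
4. m(s(a), e, m(s(a), s(s(e)), m(s(s(e)), m(s(a), s(b), s(s(e))), s(e))))  →  m(s(a), e, m(s(a), s(s(e)), s(s(e))))   [R1 at 3.3]
5. m(s(a), e, m(s(a), s(s(e)), s(s(e))))  →  m(s(a), e, s(s(e)))   [R3 at 3]
6. m(s(a), e, s(s(e)))  →  e   [R3 at ε]

Reduce t₂ = m(s(a), e, m(s(a), s(s(e)), m(s(a), m(s(s(a)), s(b), s(e)), s(s(e))))):
1. m(s(a), e, m(s(a), s(s(e)), m(s(a), m(s(s(a)), s(b), s(e)), s(s(e)))))  →  m(s(a), e, m(s(a), s(s(e)), m(s(s(a)), s(b), s(e))))   [R3 at 3.3]
2. m(s(a), e, m(s(a), s(s(e)), m(s(s(a)), s(b), s(e))))  →  m(s(a), e, m(s(a), s(s(e)), s(s(e))))   [R1 at 3.3]
3. m(s(a), e, m(s(a), s(s(e)), s(s(e))))  →  m(s(a), e, s(s(e)))   [R3 at 3]
4. m(s(a), e, s(s(e)))  →  e   [R3 at ε]

yes — NF(t₁) = e, NF(t₂) = e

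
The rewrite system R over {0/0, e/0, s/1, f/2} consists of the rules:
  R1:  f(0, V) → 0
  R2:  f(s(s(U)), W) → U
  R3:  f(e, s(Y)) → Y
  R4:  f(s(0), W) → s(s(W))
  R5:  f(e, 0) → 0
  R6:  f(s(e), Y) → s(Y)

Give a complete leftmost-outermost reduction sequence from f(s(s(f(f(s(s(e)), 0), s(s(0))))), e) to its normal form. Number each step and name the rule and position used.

1. f(s(s(f(f(s(s(e)), 0), s(s(0))))), e)  →  f(f(s(s(e)), 0), s(s(0)))   [R2 at ε]
2. f(f(s(s(e)), 0), s(s(0)))  →  f(e, s(s(0)))   [R2 at 1]
3. f(e, s(s(0)))  →  s(0)   [R3 at ε]

s(0)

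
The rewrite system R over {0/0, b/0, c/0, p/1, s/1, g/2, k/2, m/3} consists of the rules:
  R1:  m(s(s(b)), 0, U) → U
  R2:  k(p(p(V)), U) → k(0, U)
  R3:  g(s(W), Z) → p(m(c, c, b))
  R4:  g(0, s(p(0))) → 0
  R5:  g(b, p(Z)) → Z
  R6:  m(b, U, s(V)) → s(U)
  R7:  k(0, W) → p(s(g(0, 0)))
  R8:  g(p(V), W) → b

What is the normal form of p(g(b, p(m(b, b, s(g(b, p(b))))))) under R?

p(s(b))

1. p(g(b, p(m(b, b, s(g(b, p(b)))))))  →  p(m(b, b, s(g(b, p(b)))))   [R5 at 1]
2. p(m(b, b, s(g(b, p(b)))))  →  p(s(b))   [R6 at 1]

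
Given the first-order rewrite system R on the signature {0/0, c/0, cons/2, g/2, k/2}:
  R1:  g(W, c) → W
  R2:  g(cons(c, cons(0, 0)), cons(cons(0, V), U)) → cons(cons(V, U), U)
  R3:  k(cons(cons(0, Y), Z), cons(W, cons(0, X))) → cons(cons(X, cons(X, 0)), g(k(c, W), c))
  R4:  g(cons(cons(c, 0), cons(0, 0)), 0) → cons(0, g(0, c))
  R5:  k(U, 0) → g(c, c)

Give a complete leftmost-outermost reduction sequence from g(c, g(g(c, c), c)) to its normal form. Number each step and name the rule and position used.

1. g(c, g(g(c, c), c))  →  g(c, g(c, c))   [R1 at 2]
2. g(c, g(c, c))  →  g(c, c)   [R1 at 2]
3. g(c, c)  →  c   [R1 at ε]

c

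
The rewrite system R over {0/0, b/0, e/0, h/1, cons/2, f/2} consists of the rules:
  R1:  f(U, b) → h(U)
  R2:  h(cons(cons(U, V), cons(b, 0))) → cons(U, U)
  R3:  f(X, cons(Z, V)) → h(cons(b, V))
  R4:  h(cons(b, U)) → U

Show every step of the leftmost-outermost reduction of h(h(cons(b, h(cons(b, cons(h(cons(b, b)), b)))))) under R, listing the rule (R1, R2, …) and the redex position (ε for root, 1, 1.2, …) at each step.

1. h(h(cons(b, h(cons(b, cons(h(cons(b, b)), b))))))  →  h(h(cons(b, cons(h(cons(b, b)), b))))   [R4 at 1]
2. h(h(cons(b, cons(h(cons(b, b)), b))))  →  h(cons(h(cons(b, b)), b))   [R4 at 1]
3. h(cons(h(cons(b, b)), b))  →  h(cons(b, b))   [R4 at 1.1]
4. h(cons(b, b))  →  b   [R4 at ε]

b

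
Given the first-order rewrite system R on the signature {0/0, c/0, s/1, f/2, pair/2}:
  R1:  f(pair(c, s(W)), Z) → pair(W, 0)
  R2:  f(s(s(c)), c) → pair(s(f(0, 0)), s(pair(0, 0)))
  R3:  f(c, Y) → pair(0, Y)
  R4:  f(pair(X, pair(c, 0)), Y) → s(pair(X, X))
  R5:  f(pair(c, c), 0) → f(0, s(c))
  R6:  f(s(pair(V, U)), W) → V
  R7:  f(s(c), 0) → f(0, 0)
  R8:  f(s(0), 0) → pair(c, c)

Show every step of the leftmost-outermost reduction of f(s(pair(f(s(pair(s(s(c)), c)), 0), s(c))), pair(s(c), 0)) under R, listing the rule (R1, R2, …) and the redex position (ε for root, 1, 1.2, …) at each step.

1. f(s(pair(f(s(pair(s(s(c)), c)), 0), s(c))), pair(s(c), 0))  →  f(s(pair(s(s(c)), c)), 0)   [R6 at ε]
2. f(s(pair(s(s(c)), c)), 0)  →  s(s(c))   [R6 at ε]

s(s(c))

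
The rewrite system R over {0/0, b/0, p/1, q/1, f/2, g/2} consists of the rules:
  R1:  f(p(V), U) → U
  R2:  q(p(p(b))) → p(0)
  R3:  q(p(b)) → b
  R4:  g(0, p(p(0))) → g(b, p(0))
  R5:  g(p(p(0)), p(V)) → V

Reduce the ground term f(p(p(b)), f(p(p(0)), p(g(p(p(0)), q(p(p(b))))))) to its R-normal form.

1. f(p(p(b)), f(p(p(0)), p(g(p(p(0)), q(p(p(b)))))))  →  f(p(p(0)), p(g(p(p(0)), q(p(p(b))))))   [R1 at ε]
2. f(p(p(0)), p(g(p(p(0)), q(p(p(b))))))  →  p(g(p(p(0)), q(p(p(b)))))   [R1 at ε]
3. p(g(p(p(0)), q(p(p(b)))))  →  p(g(p(p(0)), p(0)))   [R2 at 1.2]
4. p(g(p(p(0)), p(0)))  →  p(0)   [R5 at 1]

p(0)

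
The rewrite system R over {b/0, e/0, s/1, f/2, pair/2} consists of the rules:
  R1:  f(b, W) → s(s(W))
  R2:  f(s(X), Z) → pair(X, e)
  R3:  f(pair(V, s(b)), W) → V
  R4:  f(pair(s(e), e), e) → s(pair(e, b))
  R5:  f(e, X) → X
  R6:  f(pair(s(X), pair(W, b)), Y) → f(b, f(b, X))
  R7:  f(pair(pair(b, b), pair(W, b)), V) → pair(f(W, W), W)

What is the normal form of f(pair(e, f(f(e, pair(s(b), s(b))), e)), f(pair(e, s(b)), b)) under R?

e

1. f(pair(e, f(f(e, pair(s(b), s(b))), e)), f(pair(e, s(b)), b))  →  f(pair(e, f(pair(s(b), s(b)), e)), f(pair(e, s(b)), b))   [R5 at 1.2.1]
2. f(pair(e, f(pair(s(b), s(b)), e)), f(pair(e, s(b)), b))  →  f(pair(e, s(b)), f(pair(e, s(b)), b))   [R3 at 1.2]
3. f(pair(e, s(b)), f(pair(e, s(b)), b))  →  e   [R3 at ε]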